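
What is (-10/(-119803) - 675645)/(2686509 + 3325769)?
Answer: -80944297925/720288941234 ≈ -0.11238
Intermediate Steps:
(-10/(-119803) - 675645)/(2686509 + 3325769) = (-1/119803*(-10) - 675645)/6012278 = (10/119803 - 675645)*(1/6012278) = -80944297925/119803*1/6012278 = -80944297925/720288941234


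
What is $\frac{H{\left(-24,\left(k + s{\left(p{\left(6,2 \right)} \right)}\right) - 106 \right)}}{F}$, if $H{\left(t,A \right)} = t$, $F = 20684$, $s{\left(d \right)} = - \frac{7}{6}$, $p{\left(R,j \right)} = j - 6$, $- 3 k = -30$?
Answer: $- \frac{6}{5171} \approx -0.0011603$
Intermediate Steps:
$k = 10$ ($k = \left(- \frac{1}{3}\right) \left(-30\right) = 10$)
$p{\left(R,j \right)} = -6 + j$ ($p{\left(R,j \right)} = j - 6 = -6 + j$)
$s{\left(d \right)} = - \frac{7}{6}$ ($s{\left(d \right)} = \left(-7\right) \frac{1}{6} = - \frac{7}{6}$)
$\frac{H{\left(-24,\left(k + s{\left(p{\left(6,2 \right)} \right)}\right) - 106 \right)}}{F} = - \frac{24}{20684} = \left(-24\right) \frac{1}{20684} = - \frac{6}{5171}$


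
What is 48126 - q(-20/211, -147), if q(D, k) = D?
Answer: 10154606/211 ≈ 48126.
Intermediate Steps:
48126 - q(-20/211, -147) = 48126 - (-20)/211 = 48126 - 1*(-20/211) = 48126 + 20/211 = 10154606/211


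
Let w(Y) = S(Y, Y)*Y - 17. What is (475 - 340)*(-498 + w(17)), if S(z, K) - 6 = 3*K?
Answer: 61290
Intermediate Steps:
S(z, K) = 6 + 3*K
w(Y) = -17 + Y*(6 + 3*Y) (w(Y) = (6 + 3*Y)*Y - 17 = Y*(6 + 3*Y) - 17 = -17 + Y*(6 + 3*Y))
(475 - 340)*(-498 + w(17)) = (475 - 340)*(-498 + (-17 + 3*17*(2 + 17))) = 135*(-498 + (-17 + 3*17*19)) = 135*(-498 + (-17 + 969)) = 135*(-498 + 952) = 135*454 = 61290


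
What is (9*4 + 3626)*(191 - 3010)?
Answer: -10323178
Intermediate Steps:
(9*4 + 3626)*(191 - 3010) = (36 + 3626)*(-2819) = 3662*(-2819) = -10323178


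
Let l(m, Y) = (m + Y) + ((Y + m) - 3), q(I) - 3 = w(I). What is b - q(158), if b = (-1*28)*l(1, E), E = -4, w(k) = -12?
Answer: 261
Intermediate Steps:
q(I) = -9 (q(I) = 3 - 12 = -9)
l(m, Y) = -3 + 2*Y + 2*m (l(m, Y) = (Y + m) + (-3 + Y + m) = -3 + 2*Y + 2*m)
b = 252 (b = (-1*28)*(-3 + 2*(-4) + 2*1) = -28*(-3 - 8 + 2) = -28*(-9) = 252)
b - q(158) = 252 - 1*(-9) = 252 + 9 = 261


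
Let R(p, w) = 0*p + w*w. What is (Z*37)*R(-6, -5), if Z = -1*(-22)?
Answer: 20350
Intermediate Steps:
R(p, w) = w² (R(p, w) = 0 + w² = w²)
Z = 22
(Z*37)*R(-6, -5) = (22*37)*(-5)² = 814*25 = 20350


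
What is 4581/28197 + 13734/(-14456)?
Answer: -1371943/1741948 ≈ -0.78759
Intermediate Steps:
4581/28197 + 13734/(-14456) = 4581*(1/28197) + 13734*(-1/14456) = 509/3133 - 6867/7228 = -1371943/1741948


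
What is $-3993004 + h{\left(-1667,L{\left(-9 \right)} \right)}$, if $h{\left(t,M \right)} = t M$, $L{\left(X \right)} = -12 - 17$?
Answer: $-3944661$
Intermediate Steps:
$L{\left(X \right)} = -29$ ($L{\left(X \right)} = -12 - 17 = -29$)
$h{\left(t,M \right)} = M t$
$-3993004 + h{\left(-1667,L{\left(-9 \right)} \right)} = -3993004 - -48343 = -3993004 + 48343 = -3944661$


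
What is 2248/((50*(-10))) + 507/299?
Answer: -8051/2875 ≈ -2.8003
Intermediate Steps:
2248/((50*(-10))) + 507/299 = 2248/(-500) + 507*(1/299) = 2248*(-1/500) + 39/23 = -562/125 + 39/23 = -8051/2875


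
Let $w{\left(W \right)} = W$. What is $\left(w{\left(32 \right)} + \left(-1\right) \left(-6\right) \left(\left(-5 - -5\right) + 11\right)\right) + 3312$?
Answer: $3410$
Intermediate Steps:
$\left(w{\left(32 \right)} + \left(-1\right) \left(-6\right) \left(\left(-5 - -5\right) + 11\right)\right) + 3312 = \left(32 + \left(-1\right) \left(-6\right) \left(\left(-5 - -5\right) + 11\right)\right) + 3312 = \left(32 + 6 \left(\left(-5 + 5\right) + 11\right)\right) + 3312 = \left(32 + 6 \left(0 + 11\right)\right) + 3312 = \left(32 + 6 \cdot 11\right) + 3312 = \left(32 + 66\right) + 3312 = 98 + 3312 = 3410$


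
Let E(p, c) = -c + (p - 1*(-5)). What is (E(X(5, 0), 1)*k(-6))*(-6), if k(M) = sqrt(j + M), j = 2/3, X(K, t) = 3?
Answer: -56*I*sqrt(3) ≈ -96.995*I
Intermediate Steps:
j = 2/3 (j = 2*(1/3) = 2/3 ≈ 0.66667)
E(p, c) = 5 + p - c (E(p, c) = -c + (p + 5) = -c + (5 + p) = 5 + p - c)
k(M) = sqrt(2/3 + M)
(E(X(5, 0), 1)*k(-6))*(-6) = ((5 + 3 - 1*1)*(sqrt(6 + 9*(-6))/3))*(-6) = ((5 + 3 - 1)*(sqrt(6 - 54)/3))*(-6) = (7*(sqrt(-48)/3))*(-6) = (7*((4*I*sqrt(3))/3))*(-6) = (7*(4*I*sqrt(3)/3))*(-6) = (28*I*sqrt(3)/3)*(-6) = -56*I*sqrt(3)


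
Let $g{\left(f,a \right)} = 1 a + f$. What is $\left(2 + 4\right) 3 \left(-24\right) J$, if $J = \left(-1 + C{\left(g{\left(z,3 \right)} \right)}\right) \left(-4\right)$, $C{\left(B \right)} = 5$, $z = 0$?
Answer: $6912$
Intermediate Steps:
$g{\left(f,a \right)} = a + f$
$J = -16$ ($J = \left(-1 + 5\right) \left(-4\right) = 4 \left(-4\right) = -16$)
$\left(2 + 4\right) 3 \left(-24\right) J = \left(2 + 4\right) 3 \left(-24\right) \left(-16\right) = 6 \cdot 3 \left(-24\right) \left(-16\right) = 18 \left(-24\right) \left(-16\right) = \left(-432\right) \left(-16\right) = 6912$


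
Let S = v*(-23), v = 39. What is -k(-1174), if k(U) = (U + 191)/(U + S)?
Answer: -983/2071 ≈ -0.47465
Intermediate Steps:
S = -897 (S = 39*(-23) = -897)
k(U) = (191 + U)/(-897 + U) (k(U) = (U + 191)/(U - 897) = (191 + U)/(-897 + U))
-k(-1174) = -(191 - 1174)/(-897 - 1174) = -(-983)/(-2071) = -(-1)*(-983)/2071 = -1*983/2071 = -983/2071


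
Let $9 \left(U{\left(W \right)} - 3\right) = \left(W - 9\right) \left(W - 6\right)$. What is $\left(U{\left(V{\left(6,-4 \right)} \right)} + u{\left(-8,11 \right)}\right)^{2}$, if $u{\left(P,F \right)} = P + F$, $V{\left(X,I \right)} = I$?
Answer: $\frac{33856}{81} \approx 417.98$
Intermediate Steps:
$u{\left(P,F \right)} = F + P$
$U{\left(W \right)} = 3 + \frac{\left(-9 + W\right) \left(-6 + W\right)}{9}$ ($U{\left(W \right)} = 3 + \frac{\left(W - 9\right) \left(W - 6\right)}{9} = 3 + \frac{\left(-9 + W\right) \left(-6 + W\right)}{9}$)
$\left(U{\left(V{\left(6,-4 \right)} \right)} + u{\left(-8,11 \right)}\right)^{2} = \left(\left(9 - - \frac{20}{3} + \frac{\left(-4\right)^{2}}{9}\right) + \left(11 - 8\right)\right)^{2} = \left(\left(9 + \frac{20}{3} + \frac{1}{9} \cdot 16\right) + 3\right)^{2} = \left(\left(9 + \frac{20}{3} + \frac{16}{9}\right) + 3\right)^{2} = \left(\frac{157}{9} + 3\right)^{2} = \left(\frac{184}{9}\right)^{2} = \frac{33856}{81}$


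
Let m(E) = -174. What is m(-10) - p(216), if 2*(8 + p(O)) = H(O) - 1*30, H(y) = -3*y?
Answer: 173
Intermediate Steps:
p(O) = -23 - 3*O/2 (p(O) = -8 + (-3*O - 1*30)/2 = -8 + (-3*O - 30)/2 = -8 + (-30 - 3*O)/2 = -8 + (-15 - 3*O/2) = -23 - 3*O/2)
m(-10) - p(216) = -174 - (-23 - 3/2*216) = -174 - (-23 - 324) = -174 - 1*(-347) = -174 + 347 = 173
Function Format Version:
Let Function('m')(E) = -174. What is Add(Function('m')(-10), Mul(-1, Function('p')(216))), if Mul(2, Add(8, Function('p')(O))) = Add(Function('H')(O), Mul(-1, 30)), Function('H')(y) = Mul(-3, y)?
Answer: 173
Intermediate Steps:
Function('p')(O) = Add(-23, Mul(Rational(-3, 2), O)) (Function('p')(O) = Add(-8, Mul(Rational(1, 2), Add(Mul(-3, O), Mul(-1, 30)))) = Add(-8, Mul(Rational(1, 2), Add(Mul(-3, O), -30))) = Add(-8, Mul(Rational(1, 2), Add(-30, Mul(-3, O)))) = Add(-8, Add(-15, Mul(Rational(-3, 2), O))) = Add(-23, Mul(Rational(-3, 2), O)))
Add(Function('m')(-10), Mul(-1, Function('p')(216))) = Add(-174, Mul(-1, Add(-23, Mul(Rational(-3, 2), 216)))) = Add(-174, Mul(-1, Add(-23, -324))) = Add(-174, Mul(-1, -347)) = Add(-174, 347) = 173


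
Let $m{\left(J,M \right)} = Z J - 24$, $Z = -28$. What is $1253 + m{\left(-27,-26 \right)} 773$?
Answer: $567089$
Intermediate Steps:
$m{\left(J,M \right)} = -24 - 28 J$ ($m{\left(J,M \right)} = - 28 J - 24 = -24 - 28 J$)
$1253 + m{\left(-27,-26 \right)} 773 = 1253 + \left(-24 - -756\right) 773 = 1253 + \left(-24 + 756\right) 773 = 1253 + 732 \cdot 773 = 1253 + 565836 = 567089$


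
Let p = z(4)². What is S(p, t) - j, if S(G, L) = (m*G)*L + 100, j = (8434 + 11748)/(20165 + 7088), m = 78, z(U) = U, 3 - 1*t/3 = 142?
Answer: -14180192130/27253 ≈ -5.2032e+5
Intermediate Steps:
t = -417 (t = 9 - 3*142 = 9 - 426 = -417)
p = 16 (p = 4² = 16)
j = 20182/27253 ≈ 0.74054
S(G, L) = 100 + 78*G*L (S(G, L) = (78*G)*L + 100 = 78*G*L + 100 = 100 + 78*G*L)
S(p, t) - j = (100 + 78*16*(-417)) - 1*20182/27253 = (100 - 520416) - 20182/27253 = -520316 - 20182/27253 = -14180192130/27253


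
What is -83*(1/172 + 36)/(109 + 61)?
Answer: -514019/29240 ≈ -17.579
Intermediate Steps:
-83*(1/172 + 36)/(109 + 61) = -83*(1/172 + 36)/170 = -514019/(172*170) = -83*6193/29240 = -514019/29240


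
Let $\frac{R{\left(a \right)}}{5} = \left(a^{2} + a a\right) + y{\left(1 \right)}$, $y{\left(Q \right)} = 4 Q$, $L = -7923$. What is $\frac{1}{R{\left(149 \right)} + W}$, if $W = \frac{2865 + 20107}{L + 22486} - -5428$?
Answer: $\frac{14563}{3312493826} \approx 4.3964 \cdot 10^{-6}$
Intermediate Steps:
$R{\left(a \right)} = 20 + 10 a^{2}$ ($R{\left(a \right)} = 5 \left(\left(a^{2} + a a\right) + 4 \cdot 1\right) = 5 \left(\left(a^{2} + a^{2}\right) + 4\right) = 5 \left(2 a^{2} + 4\right) = 5 \left(4 + 2 a^{2}\right) = 20 + 10 a^{2}$)
$W = \frac{79070936}{14563}$ ($W = \frac{2865 + 20107}{-7923 + 22486} - -5428 = \frac{22972}{14563} + 5428 = \frac{79070936}{14563} \approx 5429.6$)
$\frac{1}{R{\left(149 \right)} + W} = \frac{1}{\left(20 + 10 \cdot 149^{2}\right) + \frac{79070936}{14563}} = \frac{1}{\left(20 + 10 \cdot 22201\right) + \frac{79070936}{14563}} = \frac{1}{\left(20 + 222010\right) + \frac{79070936}{14563}} = \frac{1}{222030 + \frac{79070936}{14563}} = \frac{1}{\frac{3312493826}{14563}} = \frac{14563}{3312493826}$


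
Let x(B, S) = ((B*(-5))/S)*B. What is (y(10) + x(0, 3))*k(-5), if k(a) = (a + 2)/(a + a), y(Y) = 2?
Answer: ⅗ ≈ 0.60000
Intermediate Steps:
x(B, S) = -5*B²/S (x(B, S) = ((-5*B)/S)*B = (-5*B/S)*B = -5*B²/S)
k(a) = (2 + a)/(2*a) (k(a) = (2 + a)/((2*a)) = (2 + a)*(1/(2*a)) = (2 + a)/(2*a))
(y(10) + x(0, 3))*k(-5) = (2 - 5*0²/3)*((½)*(2 - 5)/(-5)) = (2 - 5*0*⅓)*((½)*(-⅕)*(-3)) = (2 + 0)*(3/10) = 2*(3/10) = ⅗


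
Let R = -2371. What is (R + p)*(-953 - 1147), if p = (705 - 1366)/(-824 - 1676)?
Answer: 124463619/25 ≈ 4.9785e+6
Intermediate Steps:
p = 661/2500 (p = -661/(-2500) = -661*(-1/2500) = 661/2500 ≈ 0.26440)
(R + p)*(-953 - 1147) = (-2371 + 661/2500)*(-953 - 1147) = -5926839/2500*(-2100) = 124463619/25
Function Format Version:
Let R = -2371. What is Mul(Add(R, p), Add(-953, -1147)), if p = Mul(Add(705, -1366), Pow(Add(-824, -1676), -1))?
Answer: Rational(124463619, 25) ≈ 4.9785e+6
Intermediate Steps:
p = Rational(661, 2500) (p = Mul(-661, Pow(-2500, -1)) = Mul(-661, Rational(-1, 2500)) = Rational(661, 2500) ≈ 0.26440)
Mul(Add(R, p), Add(-953, -1147)) = Mul(Add(-2371, Rational(661, 2500)), Add(-953, -1147)) = Mul(Rational(-5926839, 2500), -2100) = Rational(124463619, 25)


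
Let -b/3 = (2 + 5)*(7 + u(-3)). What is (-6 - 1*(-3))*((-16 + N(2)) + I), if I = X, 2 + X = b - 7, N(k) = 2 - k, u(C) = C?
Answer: 327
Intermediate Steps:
b = -84 (b = -3*(2 + 5)*(7 - 3) = -21*4 = -3*28 = -84)
X = -93 (X = -2 + (-84 - 7) = -2 - 91 = -93)
I = -93
(-6 - 1*(-3))*((-16 + N(2)) + I) = (-6 - 1*(-3))*((-16 + (2 - 1*2)) - 93) = (-6 + 3)*((-16 + (2 - 2)) - 93) = -3*((-16 + 0) - 93) = -3*(-16 - 93) = -3*(-109) = 327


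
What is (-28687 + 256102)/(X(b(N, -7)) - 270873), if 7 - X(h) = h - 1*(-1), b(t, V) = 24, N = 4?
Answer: -75805/90297 ≈ -0.83951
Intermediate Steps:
X(h) = 6 - h (X(h) = 7 - (h - 1*(-1)) = 7 - (h + 1) = 7 - (1 + h) = 7 + (-1 - h) = 6 - h)
(-28687 + 256102)/(X(b(N, -7)) - 270873) = (-28687 + 256102)/((6 - 1*24) - 270873) = 227415/((6 - 24) - 270873) = 227415/(-18 - 270873) = 227415/(-270891) = 227415*(-1/270891) = -75805/90297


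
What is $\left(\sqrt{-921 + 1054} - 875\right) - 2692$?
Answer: $-3567 + \sqrt{133} \approx -3555.5$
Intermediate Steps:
$\left(\sqrt{-921 + 1054} - 875\right) - 2692 = \left(\sqrt{133} - 875\right) - 2692 = \left(-875 + \sqrt{133}\right) - 2692 = -3567 + \sqrt{133}$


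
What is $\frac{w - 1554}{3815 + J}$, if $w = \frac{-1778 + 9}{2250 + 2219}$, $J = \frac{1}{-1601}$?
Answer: $- \frac{11121498595}{27295820766} \approx -0.40744$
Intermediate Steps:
$J = - \frac{1}{1601} \approx -0.00062461$
$w = - \frac{1769}{4469} \approx -0.39584$
$\frac{w - 1554}{3815 + J} = \frac{- \frac{1769}{4469} - 1554}{3815 - \frac{1}{1601}} = \frac{- \frac{1769}{4469} - 1554}{\frac{6107814}{1601}} = \left(- \frac{6946595}{4469}\right) \frac{1601}{6107814} = - \frac{11121498595}{27295820766}$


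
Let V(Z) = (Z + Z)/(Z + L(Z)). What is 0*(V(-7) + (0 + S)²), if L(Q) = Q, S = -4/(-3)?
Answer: 0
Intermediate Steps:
S = 4/3 (S = -4*(-⅓) = 4/3 ≈ 1.3333)
V(Z) = 1 (V(Z) = (Z + Z)/(Z + Z) = (2*Z)/((2*Z)) = (2*Z)*(1/(2*Z)) = 1)
0*(V(-7) + (0 + S)²) = 0*(1 + (0 + 4/3)²) = 0*(1 + (4/3)²) = 0*(1 + 16/9) = 0*(25/9) = 0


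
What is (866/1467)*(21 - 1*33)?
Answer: -3464/489 ≈ -7.0838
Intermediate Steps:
(866/1467)*(21 - 1*33) = (866*(1/1467))*(21 - 33) = (866/1467)*(-12) = -3464/489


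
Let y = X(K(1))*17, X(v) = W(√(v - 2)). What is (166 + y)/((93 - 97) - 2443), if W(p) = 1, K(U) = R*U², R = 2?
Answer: -183/2447 ≈ -0.074785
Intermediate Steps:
K(U) = 2*U²
X(v) = 1
y = 17 (y = 1*17 = 17)
(166 + y)/((93 - 97) - 2443) = (166 + 17)/((93 - 97) - 2443) = 183/(-4 - 2443) = 183/(-2447) = 183*(-1/2447) = -183/2447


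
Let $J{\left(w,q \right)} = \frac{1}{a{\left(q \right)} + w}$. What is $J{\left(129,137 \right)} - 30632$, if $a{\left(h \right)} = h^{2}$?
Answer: $- \frac{578883535}{18898} \approx -30632.0$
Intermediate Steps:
$J{\left(w,q \right)} = \frac{1}{w + q^{2}}$ ($J{\left(w,q \right)} = \frac{1}{q^{2} + w} = \frac{1}{w + q^{2}}$)
$J{\left(129,137 \right)} - 30632 = \frac{1}{129 + 137^{2}} - 30632 = \frac{1}{129 + 18769} - 30632 = \frac{1}{18898} - 30632 = - \frac{578883535}{18898}$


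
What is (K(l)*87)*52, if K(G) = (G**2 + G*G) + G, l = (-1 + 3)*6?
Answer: 1357200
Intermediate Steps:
l = 12 (l = 2*6 = 12)
K(G) = G + 2*G**2 (K(G) = (G**2 + G**2) + G = 2*G**2 + G = G + 2*G**2)
(K(l)*87)*52 = ((12*(1 + 2*12))*87)*52 = ((12*(1 + 24))*87)*52 = ((12*25)*87)*52 = (300*87)*52 = 26100*52 = 1357200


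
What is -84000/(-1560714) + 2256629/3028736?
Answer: 629394382851/787831779584 ≈ 0.79889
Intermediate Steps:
-84000/(-1560714) + 2256629/3028736 = -84000*(-1/1560714) + 2256629*(1/3028736) = 14000/260119 + 2256629/3028736 = 629394382851/787831779584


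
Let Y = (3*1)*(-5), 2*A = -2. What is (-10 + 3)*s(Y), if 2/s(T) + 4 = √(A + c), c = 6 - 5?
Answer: 7/2 ≈ 3.5000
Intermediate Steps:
A = -1 (A = (½)*(-2) = -1)
c = 1
Y = -15 (Y = 3*(-5) = -15)
s(T) = -½ (s(T) = 2/(-4 + √(-1 + 1)) = 2/(-4 + √0) = 2/(-4 + 0) = 2/(-4) = 2*(-¼) = -½)
(-10 + 3)*s(Y) = (-10 + 3)*(-½) = -7*(-½) = 7/2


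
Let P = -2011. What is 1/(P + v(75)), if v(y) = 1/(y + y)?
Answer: -150/301649 ≈ -0.00049727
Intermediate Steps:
v(y) = 1/(2*y)
1/(P + v(75)) = 1/(-2011 + (½)/75) = 1/(-2011 + (½)*(1/75)) = 1/(-2011 + 1/150) = 1/(-301649/150) = -150/301649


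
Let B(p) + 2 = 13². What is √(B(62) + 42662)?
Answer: √42829 ≈ 206.95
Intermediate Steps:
B(p) = 167 (B(p) = -2 + 13² = -2 + 169 = 167)
√(B(62) + 42662) = √(167 + 42662) = √42829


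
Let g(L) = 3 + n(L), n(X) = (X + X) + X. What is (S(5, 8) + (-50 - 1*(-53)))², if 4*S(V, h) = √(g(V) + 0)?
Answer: 81/8 + 9*√2/2 ≈ 16.489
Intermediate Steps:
n(X) = 3*X (n(X) = 2*X + X = 3*X)
g(L) = 3 + 3*L
S(V, h) = √(3 + 3*V)/4 (S(V, h) = √((3 + 3*V) + 0)/4 = √(3 + 3*V)/4)
(S(5, 8) + (-50 - 1*(-53)))² = (√(3 + 3*5)/4 + (-50 - 1*(-53)))² = (√(3 + 15)/4 + (-50 + 53))² = (√18/4 + 3)² = ((3*√2)/4 + 3)² = (3*√2/4 + 3)² = (3 + 3*√2/4)²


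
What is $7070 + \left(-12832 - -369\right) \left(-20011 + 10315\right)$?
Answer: $120848318$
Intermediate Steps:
$7070 + \left(-12832 - -369\right) \left(-20011 + 10315\right) = 7070 + \left(-12832 + \left(-6619 + 6988\right)\right) \left(-9696\right) = 7070 + \left(-12832 + 369\right) \left(-9696\right) = 7070 - -120841248 = 7070 + 120841248 = 120848318$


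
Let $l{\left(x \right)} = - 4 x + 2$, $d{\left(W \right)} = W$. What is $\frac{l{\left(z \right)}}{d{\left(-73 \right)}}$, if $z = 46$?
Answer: $\frac{182}{73} \approx 2.4931$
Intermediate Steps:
$l{\left(x \right)} = 2 - 4 x$
$\frac{l{\left(z \right)}}{d{\left(-73 \right)}} = \frac{2 - 184}{-73} = \left(2 - 184\right) \left(- \frac{1}{73}\right) = \left(-182\right) \left(- \frac{1}{73}\right) = \frac{182}{73}$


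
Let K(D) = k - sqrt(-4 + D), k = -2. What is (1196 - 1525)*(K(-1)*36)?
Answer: 23688 + 11844*I*sqrt(5) ≈ 23688.0 + 26484.0*I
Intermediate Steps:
K(D) = -2 - sqrt(-4 + D)
(1196 - 1525)*(K(-1)*36) = (1196 - 1525)*((-2 - sqrt(-4 - 1))*36) = -329*(-2 - sqrt(-5))*36 = -329*(-2 - I*sqrt(5))*36 = -329*(-72 - 36*I*sqrt(5)) = 23688 + 11844*I*sqrt(5)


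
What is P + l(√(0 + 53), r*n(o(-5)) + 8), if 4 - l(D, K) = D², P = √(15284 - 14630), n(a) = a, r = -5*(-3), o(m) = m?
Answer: -49 + √654 ≈ -23.427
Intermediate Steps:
r = 15
P = √654 ≈ 25.573
l(D, K) = 4 - D²
P + l(√(0 + 53), r*n(o(-5)) + 8) = √654 + (4 - (√(0 + 53))²) = √654 + (4 - (√53)²) = √654 + (4 - 1*53) = √654 + (4 - 53) = √654 - 49 = -49 + √654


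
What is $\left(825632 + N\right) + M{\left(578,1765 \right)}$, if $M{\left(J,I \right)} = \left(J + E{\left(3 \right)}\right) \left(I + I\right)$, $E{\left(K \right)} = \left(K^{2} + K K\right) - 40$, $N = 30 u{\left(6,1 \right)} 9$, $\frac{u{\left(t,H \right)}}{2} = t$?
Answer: $2791552$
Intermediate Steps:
$u{\left(t,H \right)} = 2 t$
$N = 3240$ ($N = 30 \cdot 2 \cdot 6 \cdot 9 = 30 \cdot 12 \cdot 9 = 360 \cdot 9 = 3240$)
$E{\left(K \right)} = -40 + 2 K^{2}$ ($E{\left(K \right)} = \left(K^{2} + K^{2}\right) - 40 = 2 K^{2} - 40 = -40 + 2 K^{2}$)
$M{\left(J,I \right)} = 2 I \left(-22 + J\right)$ ($M{\left(J,I \right)} = \left(J - \left(40 - 2 \cdot 3^{2}\right)\right) \left(I + I\right) = \left(J + \left(-40 + 2 \cdot 9\right)\right) 2 I = \left(J + \left(-40 + 18\right)\right) 2 I = \left(J - 22\right) 2 I = \left(-22 + J\right) 2 I = 2 I \left(-22 + J\right)$)
$\left(825632 + N\right) + M{\left(578,1765 \right)} = \left(825632 + 3240\right) + 2 \cdot 1765 \left(-22 + 578\right) = 828872 + 2 \cdot 1765 \cdot 556 = 828872 + 1962680 = 2791552$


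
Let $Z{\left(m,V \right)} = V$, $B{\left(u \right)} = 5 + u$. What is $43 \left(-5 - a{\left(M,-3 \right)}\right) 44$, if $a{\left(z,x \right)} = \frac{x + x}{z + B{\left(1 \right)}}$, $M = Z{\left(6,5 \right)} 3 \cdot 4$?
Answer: $-9288$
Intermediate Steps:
$M = 60$ ($M = 5 \cdot 3 \cdot 4 = 15 \cdot 4 = 60$)
$a{\left(z,x \right)} = \frac{2 x}{6 + z}$ ($a{\left(z,x \right)} = \frac{x + x}{z + \left(5 + 1\right)} = \frac{2 x}{z + 6} = \frac{2 x}{6 + z}$)
$43 \left(-5 - a{\left(M,-3 \right)}\right) 44 = 43 \left(-5 - 2 \left(-3\right) \frac{1}{6 + 60}\right) 44 = 43 \left(-5 - 2 \left(-3\right) \frac{1}{66}\right) 44 = 43 \left(-5 - - \frac{1}{11}\right) 44 = 43 \left(-5 + \frac{1}{11}\right) 44 = 43 \left(- \frac{54}{11}\right) 44 = \left(- \frac{2322}{11}\right) 44 = -9288$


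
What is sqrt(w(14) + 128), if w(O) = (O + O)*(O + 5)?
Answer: 2*sqrt(165) ≈ 25.690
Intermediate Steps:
w(O) = 2*O*(5 + O) (w(O) = (2*O)*(5 + O) = 2*O*(5 + O))
sqrt(w(14) + 128) = sqrt(2*14*(5 + 14) + 128) = sqrt(2*14*19 + 128) = sqrt(532 + 128) = sqrt(660) = 2*sqrt(165)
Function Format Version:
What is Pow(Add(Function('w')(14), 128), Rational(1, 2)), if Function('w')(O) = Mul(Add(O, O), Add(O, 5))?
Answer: Mul(2, Pow(165, Rational(1, 2))) ≈ 25.690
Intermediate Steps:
Function('w')(O) = Mul(2, O, Add(5, O)) (Function('w')(O) = Mul(Mul(2, O), Add(5, O)) = Mul(2, O, Add(5, O)))
Pow(Add(Function('w')(14), 128), Rational(1, 2)) = Pow(Add(Mul(2, 14, Add(5, 14)), 128), Rational(1, 2)) = Pow(Add(Mul(2, 14, 19), 128), Rational(1, 2)) = Pow(Add(532, 128), Rational(1, 2)) = Pow(660, Rational(1, 2)) = Mul(2, Pow(165, Rational(1, 2)))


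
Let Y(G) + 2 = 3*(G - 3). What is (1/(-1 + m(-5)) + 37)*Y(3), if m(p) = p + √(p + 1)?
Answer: -737/10 + I/10 ≈ -73.7 + 0.1*I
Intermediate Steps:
m(p) = p + √(1 + p)
Y(G) = -11 + 3*G (Y(G) = -2 + 3*(G - 3) = -2 + 3*(-3 + G) = -2 + (-9 + 3*G) = -11 + 3*G)
(1/(-1 + m(-5)) + 37)*Y(3) = (1/(-1 + (-5 + √(1 - 5))) + 37)*(-11 + 3*3) = (1/(-1 + (-5 + √(-4))) + 37)*(-11 + 9) = (1/(-1 + (-5 + 2*I)) + 37)*(-2) = (1/(-6 + 2*I) + 37)*(-2) = ((-6 - 2*I)/40 + 37)*(-2) = (37 + (-6 - 2*I)/40)*(-2) = -74 - (-6 - 2*I)/20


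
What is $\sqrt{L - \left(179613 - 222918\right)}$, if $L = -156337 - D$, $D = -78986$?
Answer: $i \sqrt{34046} \approx 184.52 i$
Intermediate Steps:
$L = -77351$ ($L = -156337 - -78986 = -156337 + 78986 = -77351$)
$\sqrt{L - \left(179613 - 222918\right)} = \sqrt{-77351 - \left(179613 - 222918\right)} = \sqrt{-77351 - -43305} = \sqrt{-77351 + \left(-179613 + 222918\right)} = \sqrt{-77351 + 43305} = \sqrt{-34046} = i \sqrt{34046}$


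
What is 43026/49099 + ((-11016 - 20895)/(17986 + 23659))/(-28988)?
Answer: 51942780314949/59272571060740 ≈ 0.87634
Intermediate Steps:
43026/49099 + ((-11016 - 20895)/(17986 + 23659))/(-28988) = 43026*(1/49099) - 31911/41645*(-1/28988) = 43026/49099 - 31911*1/41645*(-1/28988) = 43026/49099 - 31911/41645*(-1/28988) = 43026/49099 + 31911/1207205260 = 51942780314949/59272571060740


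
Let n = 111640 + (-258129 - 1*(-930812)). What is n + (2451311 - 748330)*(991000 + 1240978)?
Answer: 3801016910741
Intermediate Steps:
n = 784323 (n = 111640 + (-258129 + 930812) = 111640 + 672683 = 784323)
n + (2451311 - 748330)*(991000 + 1240978) = 784323 + (2451311 - 748330)*(991000 + 1240978) = 784323 + 1702981*2231978 = 784323 + 3801016126418 = 3801016910741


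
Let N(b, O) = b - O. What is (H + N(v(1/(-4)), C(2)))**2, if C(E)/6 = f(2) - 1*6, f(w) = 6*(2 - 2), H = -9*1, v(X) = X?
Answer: 11449/16 ≈ 715.56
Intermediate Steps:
H = -9
f(w) = 0 (f(w) = 6*0 = 0)
C(E) = -36 (C(E) = 6*(0 - 1*6) = 6*(0 - 6) = 6*(-6) = -36)
(H + N(v(1/(-4)), C(2)))**2 = (-9 + (1/(-4) - 1*(-36)))**2 = (-9 + (-1/4 + 36))**2 = (-9 + 143/4)**2 = (107/4)**2 = 11449/16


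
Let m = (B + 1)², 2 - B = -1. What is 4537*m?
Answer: 72592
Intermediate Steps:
B = 3 (B = 2 - 1*(-1) = 2 + 1 = 3)
m = 16 (m = (3 + 1)² = 4² = 16)
4537*m = 4537*16 = 72592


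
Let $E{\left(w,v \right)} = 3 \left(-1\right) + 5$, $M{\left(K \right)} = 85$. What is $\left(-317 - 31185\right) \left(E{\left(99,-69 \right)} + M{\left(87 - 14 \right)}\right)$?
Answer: $-2740674$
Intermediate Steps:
$E{\left(w,v \right)} = 2$ ($E{\left(w,v \right)} = -3 + 5 = 2$)
$\left(-317 - 31185\right) \left(E{\left(99,-69 \right)} + M{\left(87 - 14 \right)}\right) = \left(-317 - 31185\right) \left(2 + 85\right) = \left(-31502\right) 87 = -2740674$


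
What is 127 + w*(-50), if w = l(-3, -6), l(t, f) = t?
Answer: 277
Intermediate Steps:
w = -3
127 + w*(-50) = 127 - 3*(-50) = 127 + 150 = 277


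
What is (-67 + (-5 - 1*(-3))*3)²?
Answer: 5329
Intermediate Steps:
(-67 + (-5 - 1*(-3))*3)² = (-67 + (-5 + 3)*3)² = (-67 - 2*3)² = (-67 - 6)² = (-73)² = 5329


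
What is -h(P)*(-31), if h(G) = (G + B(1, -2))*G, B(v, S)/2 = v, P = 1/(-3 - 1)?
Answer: -217/16 ≈ -13.563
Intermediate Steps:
P = -1/4 (P = 1/(-4) = -1/4 ≈ -0.25000)
B(v, S) = 2*v
h(G) = G*(2 + G) (h(G) = (G + 2*1)*G = (G + 2)*G = (2 + G)*G = G*(2 + G))
-h(P)*(-31) = -(-(2 - 1/4)/4)*(-31) = -(-1/4*7/4)*(-31) = -(-7)*(-31)/16 = -1*217/16 = -217/16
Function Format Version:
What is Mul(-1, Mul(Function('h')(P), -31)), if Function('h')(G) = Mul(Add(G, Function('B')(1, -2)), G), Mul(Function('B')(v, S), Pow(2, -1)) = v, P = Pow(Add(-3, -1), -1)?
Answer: Rational(-217, 16) ≈ -13.563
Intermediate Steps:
P = Rational(-1, 4) (P = Pow(-4, -1) = Rational(-1, 4) ≈ -0.25000)
Function('B')(v, S) = Mul(2, v)
Function('h')(G) = Mul(G, Add(2, G)) (Function('h')(G) = Mul(Add(G, Mul(2, 1)), G) = Mul(Add(G, 2), G) = Mul(Add(2, G), G) = Mul(G, Add(2, G)))
Mul(-1, Mul(Function('h')(P), -31)) = Mul(-1, Mul(Mul(Rational(-1, 4), Add(2, Rational(-1, 4))), -31)) = Mul(-1, Mul(Mul(Rational(-1, 4), Rational(7, 4)), -31)) = Mul(-1, Mul(Rational(-7, 16), -31)) = Mul(-1, Rational(217, 16)) = Rational(-217, 16)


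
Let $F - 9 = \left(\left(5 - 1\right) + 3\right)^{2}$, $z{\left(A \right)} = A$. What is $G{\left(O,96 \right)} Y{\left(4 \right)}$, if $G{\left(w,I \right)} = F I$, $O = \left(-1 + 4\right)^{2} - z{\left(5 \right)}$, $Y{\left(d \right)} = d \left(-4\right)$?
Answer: $-89088$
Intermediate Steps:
$Y{\left(d \right)} = - 4 d$
$F = 58$ ($F = 9 + \left(\left(5 - 1\right) + 3\right)^{2} = 9 + \left(4 + 3\right)^{2} = 9 + 7^{2} = 9 + 49 = 58$)
$O = 4$ ($O = \left(-1 + 4\right)^{2} - 5 = 3^{2} - 5 = 9 - 5 = 4$)
$G{\left(w,I \right)} = 58 I$
$G{\left(O,96 \right)} Y{\left(4 \right)} = 58 \cdot 96 \left(\left(-4\right) 4\right) = 5568 \left(-16\right) = -89088$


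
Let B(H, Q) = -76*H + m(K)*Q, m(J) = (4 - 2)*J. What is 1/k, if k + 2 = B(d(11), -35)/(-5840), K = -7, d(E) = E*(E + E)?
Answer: 2920/3111 ≈ 0.93861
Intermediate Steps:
d(E) = 2*E**2 (d(E) = E*(2*E) = 2*E**2)
m(J) = 2*J
B(H, Q) = -76*H - 14*Q (B(H, Q) = -76*H + (2*(-7))*Q = -76*H - 14*Q)
k = 3111/2920 (k = -2 + (-152*11**2 - 14*(-35))/(-5840) = -2 + (-152*121 + 490)*(-1/5840) = -2 + (-76*242 + 490)*(-1/5840) = -2 + (-18392 + 490)*(-1/5840) = -2 - 17902*(-1/5840) = -2 + 8951/2920 = 3111/2920 ≈ 1.0654)
1/k = 1/(3111/2920) = 2920/3111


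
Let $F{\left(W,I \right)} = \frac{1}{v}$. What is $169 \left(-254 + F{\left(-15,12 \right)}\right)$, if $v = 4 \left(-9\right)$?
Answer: $- \frac{1545505}{36} \approx -42931.0$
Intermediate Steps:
$v = -36$
$F{\left(W,I \right)} = - \frac{1}{36}$ ($F{\left(W,I \right)} = \frac{1}{-36} = - \frac{1}{36}$)
$169 \left(-254 + F{\left(-15,12 \right)}\right) = 169 \left(-254 - \frac{1}{36}\right) = 169 \left(- \frac{9145}{36}\right) = - \frac{1545505}{36}$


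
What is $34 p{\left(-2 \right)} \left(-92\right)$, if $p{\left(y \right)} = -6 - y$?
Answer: $12512$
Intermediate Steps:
$34 p{\left(-2 \right)} \left(-92\right) = 34 \left(-6 - -2\right) \left(-92\right) = 34 \left(-6 + 2\right) \left(-92\right) = 34 \left(-4\right) \left(-92\right) = \left(-136\right) \left(-92\right) = 12512$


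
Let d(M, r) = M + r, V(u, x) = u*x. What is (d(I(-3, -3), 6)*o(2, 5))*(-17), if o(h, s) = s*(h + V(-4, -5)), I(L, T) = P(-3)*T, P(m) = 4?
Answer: 11220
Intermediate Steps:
I(L, T) = 4*T
o(h, s) = s*(20 + h) (o(h, s) = s*(h - 4*(-5)) = s*(h + 20) = s*(20 + h))
(d(I(-3, -3), 6)*o(2, 5))*(-17) = ((4*(-3) + 6)*(5*(20 + 2)))*(-17) = ((-12 + 6)*(5*22))*(-17) = -6*110*(-17) = -660*(-17) = 11220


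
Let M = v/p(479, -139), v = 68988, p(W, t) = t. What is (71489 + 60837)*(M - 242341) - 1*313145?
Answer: -4466626541317/139 ≈ -3.2134e+10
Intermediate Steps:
M = -68988/139 (M = 68988/(-139) = 68988*(-1/139) = -68988/139 ≈ -496.32)
(71489 + 60837)*(M - 242341) - 1*313145 = (71489 + 60837)*(-68988/139 - 242341) - 1*313145 = 132326*(-33754387/139) - 313145 = -4466583014162/139 - 313145 = -4466626541317/139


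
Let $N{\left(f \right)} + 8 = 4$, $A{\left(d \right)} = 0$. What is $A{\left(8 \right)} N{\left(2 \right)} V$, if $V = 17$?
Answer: $0$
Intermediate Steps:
$N{\left(f \right)} = -4$ ($N{\left(f \right)} = -8 + 4 = -4$)
$A{\left(8 \right)} N{\left(2 \right)} V = 0 \left(-4\right) 17 = 0 \cdot 17 = 0$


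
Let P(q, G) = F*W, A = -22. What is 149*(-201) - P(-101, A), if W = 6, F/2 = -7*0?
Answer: -29949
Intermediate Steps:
F = 0 (F = 2*(-7*0) = 2*0 = 0)
P(q, G) = 0 (P(q, G) = 0*6 = 0)
149*(-201) - P(-101, A) = 149*(-201) - 1*0 = -29949 + 0 = -29949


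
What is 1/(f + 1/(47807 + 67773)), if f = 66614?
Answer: 115580/7699246121 ≈ 1.5012e-5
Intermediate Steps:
1/(f + 1/(47807 + 67773)) = 1/(66614 + 1/(47807 + 67773)) = 1/(66614 + 1/115580) = 1/(7699246121/115580) = 115580/7699246121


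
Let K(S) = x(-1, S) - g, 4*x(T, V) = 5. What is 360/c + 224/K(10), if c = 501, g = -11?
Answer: 22216/1169 ≈ 19.004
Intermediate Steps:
x(T, V) = 5/4 (x(T, V) = (1/4)*5 = 5/4)
K(S) = 49/4 (K(S) = 5/4 - 1*(-11) = 5/4 + 11 = 49/4)
360/c + 224/K(10) = 360/501 + 224/(49/4) = 360*(1/501) + 224*(4/49) = 120/167 + 128/7 = 22216/1169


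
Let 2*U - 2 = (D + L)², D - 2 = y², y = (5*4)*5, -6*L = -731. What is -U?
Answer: -3689712121/72 ≈ -5.1246e+7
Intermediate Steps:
L = 731/6 (L = -⅙*(-731) = 731/6 ≈ 121.83)
y = 100 (y = 20*5 = 100)
D = 10002 (D = 2 + 100² = 2 + 10000 = 10002)
U = 3689712121/72 (U = 1 + (10002 + 731/6)²/2 = 1 + (60743/6)²/2 = 1 + (½)*(3689712049/36) = 1 + 3689712049/72 = 3689712121/72 ≈ 5.1246e+7)
-U = -1*3689712121/72 = -3689712121/72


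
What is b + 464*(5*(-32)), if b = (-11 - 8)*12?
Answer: -74468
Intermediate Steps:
b = -228 (b = -19*12 = -228)
b + 464*(5*(-32)) = -228 + 464*(5*(-32)) = -228 + 464*(-160) = -228 - 74240 = -74468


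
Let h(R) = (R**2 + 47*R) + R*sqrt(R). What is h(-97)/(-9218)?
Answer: -2425/4609 + 97*I*sqrt(97)/9218 ≈ -0.52614 + 0.10364*I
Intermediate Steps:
h(R) = R**2 + R**(3/2) + 47*R (h(R) = (R**2 + 47*R) + R**(3/2) = R**2 + R**(3/2) + 47*R)
h(-97)/(-9218) = ((-97)**2 + (-97)**(3/2) + 47*(-97))/(-9218) = (9409 - 97*I*sqrt(97) - 4559)*(-1/9218) = (4850 - 97*I*sqrt(97))*(-1/9218) = -2425/4609 + 97*I*sqrt(97)/9218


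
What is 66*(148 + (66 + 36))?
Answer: 16500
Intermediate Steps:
66*(148 + (66 + 36)) = 66*(148 + 102) = 66*250 = 16500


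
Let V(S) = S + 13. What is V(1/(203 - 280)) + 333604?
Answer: 25688508/77 ≈ 3.3362e+5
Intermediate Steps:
V(S) = 13 + S
V(1/(203 - 280)) + 333604 = (13 + 1/(203 - 280)) + 333604 = (13 + 1/(-77)) + 333604 = (13 - 1/77) + 333604 = 1000/77 + 333604 = 25688508/77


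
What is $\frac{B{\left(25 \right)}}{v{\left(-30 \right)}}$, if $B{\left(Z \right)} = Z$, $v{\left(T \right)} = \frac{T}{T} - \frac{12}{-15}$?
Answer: $\frac{125}{9} \approx 13.889$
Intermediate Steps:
$v{\left(T \right)} = \frac{9}{5}$ ($v{\left(T \right)} = 1 - - \frac{4}{5} = 1 + \frac{4}{5} = \frac{9}{5}$)
$\frac{B{\left(25 \right)}}{v{\left(-30 \right)}} = \frac{25}{\frac{9}{5}} = 25 \cdot \frac{5}{9} = \frac{125}{9}$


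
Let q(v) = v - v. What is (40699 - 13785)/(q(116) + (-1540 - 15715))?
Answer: -26914/17255 ≈ -1.5598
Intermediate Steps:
q(v) = 0
(40699 - 13785)/(q(116) + (-1540 - 15715)) = (40699 - 13785)/(0 + (-1540 - 15715)) = 26914/(0 - 17255) = 26914/(-17255) = 26914*(-1/17255) = -26914/17255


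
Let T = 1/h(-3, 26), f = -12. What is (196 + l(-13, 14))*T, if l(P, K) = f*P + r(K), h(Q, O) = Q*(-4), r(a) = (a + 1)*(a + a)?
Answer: 193/3 ≈ 64.333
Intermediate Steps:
r(a) = 2*a*(1 + a) (r(a) = (1 + a)*(2*a) = 2*a*(1 + a))
h(Q, O) = -4*Q
l(P, K) = -12*P + 2*K*(1 + K)
T = 1/12 (T = 1/(-4*(-3)) = 1/12 ≈ 0.083333)
(196 + l(-13, 14))*T = (196 + (-12*(-13) + 2*14*(1 + 14)))*(1/12) = (196 + (156 + 2*14*15))*(1/12) = (196 + (156 + 420))*(1/12) = (196 + 576)*(1/12) = 772*(1/12) = 193/3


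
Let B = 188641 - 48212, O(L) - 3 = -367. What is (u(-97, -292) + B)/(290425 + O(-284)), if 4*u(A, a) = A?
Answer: 561619/1160244 ≈ 0.48405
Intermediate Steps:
O(L) = -364 (O(L) = 3 - 367 = -364)
B = 140429
u(A, a) = A/4
(u(-97, -292) + B)/(290425 + O(-284)) = ((1/4)*(-97) + 140429)/(290425 - 364) = (-97/4 + 140429)/290061 = (561619/4)*(1/290061) = 561619/1160244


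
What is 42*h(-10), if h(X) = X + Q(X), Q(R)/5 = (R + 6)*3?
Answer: -2940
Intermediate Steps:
Q(R) = 90 + 15*R (Q(R) = 5*((R + 6)*3) = 5*((6 + R)*3) = 5*(18 + 3*R) = 90 + 15*R)
h(X) = 90 + 16*X (h(X) = X + (90 + 15*X) = 90 + 16*X)
42*h(-10) = 42*(90 + 16*(-10)) = 42*(90 - 160) = 42*(-70) = -2940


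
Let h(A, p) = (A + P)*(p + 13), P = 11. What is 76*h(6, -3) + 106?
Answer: 13026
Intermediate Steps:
h(A, p) = (11 + A)*(13 + p) (h(A, p) = (A + 11)*(p + 13) = (11 + A)*(13 + p))
76*h(6, -3) + 106 = 76*(143 + 11*(-3) + 13*6 + 6*(-3)) + 106 = 76*(143 - 33 + 78 - 18) + 106 = 76*170 + 106 = 12920 + 106 = 13026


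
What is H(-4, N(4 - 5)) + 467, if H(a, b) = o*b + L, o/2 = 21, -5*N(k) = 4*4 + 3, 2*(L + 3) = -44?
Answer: 1412/5 ≈ 282.40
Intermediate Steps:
L = -25 (L = -3 + (½)*(-44) = -3 - 22 = -25)
N(k) = -19/5 (N(k) = -(4*4 + 3)/5 = -(16 + 3)/5 = -⅕*19 = -19/5)
o = 42 (o = 2*21 = 42)
H(a, b) = -25 + 42*b (H(a, b) = 42*b - 25 = -25 + 42*b)
H(-4, N(4 - 5)) + 467 = (-25 + 42*(-19/5)) + 467 = (-25 - 798/5) + 467 = -923/5 + 467 = 1412/5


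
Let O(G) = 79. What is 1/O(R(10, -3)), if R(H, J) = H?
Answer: 1/79 ≈ 0.012658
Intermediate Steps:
1/O(R(10, -3)) = 1/79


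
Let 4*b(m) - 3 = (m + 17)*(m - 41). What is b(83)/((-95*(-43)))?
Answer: 4203/16340 ≈ 0.25722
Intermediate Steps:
b(m) = 3/4 + (-41 + m)*(17 + m)/4 (b(m) = 3/4 + ((m + 17)*(m - 41))/4 = 3/4 + ((17 + m)*(-41 + m))/4 = 3/4 + ((-41 + m)*(17 + m))/4 = 3/4 + (-41 + m)*(17 + m)/4)
b(83)/((-95*(-43))) = (-347/2 - 6*83 + (1/4)*83**2)/((-95*(-43))) = (-347/2 - 498 + (1/4)*6889)/4085 = (-347/2 - 498 + 6889/4)*(1/4085) = (4203/4)*(1/4085) = 4203/16340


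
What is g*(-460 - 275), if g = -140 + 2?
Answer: 101430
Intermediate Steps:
g = -138
g*(-460 - 275) = -138*(-460 - 275) = -138*(-735) = 101430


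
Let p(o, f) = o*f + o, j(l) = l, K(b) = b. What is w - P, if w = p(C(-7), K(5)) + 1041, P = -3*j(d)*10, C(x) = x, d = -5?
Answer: 849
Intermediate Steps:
p(o, f) = o + f*o (p(o, f) = f*o + o = o + f*o)
P = 150 (P = -3*(-5)*10 = 15*10 = 150)
w = 999 (w = -7*(1 + 5) + 1041 = -7*6 + 1041 = -42 + 1041 = 999)
w - P = 999 - 1*150 = 999 - 150 = 849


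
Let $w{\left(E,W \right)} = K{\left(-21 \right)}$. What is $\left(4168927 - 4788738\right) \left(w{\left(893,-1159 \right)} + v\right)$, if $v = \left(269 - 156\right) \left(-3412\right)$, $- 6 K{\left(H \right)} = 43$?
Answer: $\frac{1433857751369}{6} \approx 2.3898 \cdot 10^{11}$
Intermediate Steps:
$K{\left(H \right)} = - \frac{43}{6}$ ($K{\left(H \right)} = \left(- \frac{1}{6}\right) 43 = - \frac{43}{6}$)
$w{\left(E,W \right)} = - \frac{43}{6}$
$v = -385556$ ($v = \left(269 - 156\right) \left(-3412\right) = 113 \left(-3412\right) = -385556$)
$\left(4168927 - 4788738\right) \left(w{\left(893,-1159 \right)} + v\right) = \left(4168927 - 4788738\right) \left(- \frac{43}{6} - 385556\right) = \left(-619811\right) \left(- \frac{2313379}{6}\right) = \frac{1433857751369}{6}$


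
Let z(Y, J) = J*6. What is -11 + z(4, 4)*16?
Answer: 373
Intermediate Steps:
z(Y, J) = 6*J
-11 + z(4, 4)*16 = -11 + (6*4)*16 = -11 + 24*16 = -11 + 384 = 373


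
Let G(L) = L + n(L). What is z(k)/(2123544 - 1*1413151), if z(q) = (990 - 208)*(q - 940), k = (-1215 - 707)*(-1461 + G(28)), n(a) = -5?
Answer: 2160584672/710393 ≈ 3041.4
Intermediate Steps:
G(L) = -5 + L (G(L) = L - 5 = -5 + L)
k = 2763836 (k = (-1215 - 707)*(-1461 + (-5 + 28)) = -1922*(-1461 + 23) = -1922*(-1438) = 2763836)
z(q) = -735080 + 782*q (z(q) = 782*(-940 + q) = -735080 + 782*q)
z(k)/(2123544 - 1*1413151) = (-735080 + 782*2763836)/(2123544 - 1*1413151) = (-735080 + 2161319752)/(2123544 - 1413151) = 2160584672/710393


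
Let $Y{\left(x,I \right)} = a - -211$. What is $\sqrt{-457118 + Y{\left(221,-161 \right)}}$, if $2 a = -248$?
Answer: $i \sqrt{457031} \approx 676.04 i$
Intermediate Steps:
$a = -124$ ($a = \frac{1}{2} \left(-248\right) = -124$)
$Y{\left(x,I \right)} = 87$ ($Y{\left(x,I \right)} = -124 - -211 = -124 + 211 = 87$)
$\sqrt{-457118 + Y{\left(221,-161 \right)}} = \sqrt{-457118 + 87} = \sqrt{-457031} = i \sqrt{457031}$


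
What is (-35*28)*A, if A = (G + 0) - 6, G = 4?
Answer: 1960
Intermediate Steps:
A = -2 (A = (4 + 0) - 6 = 4 - 6 = -2)
(-35*28)*A = -35*28*(-2) = -980*(-2) = 1960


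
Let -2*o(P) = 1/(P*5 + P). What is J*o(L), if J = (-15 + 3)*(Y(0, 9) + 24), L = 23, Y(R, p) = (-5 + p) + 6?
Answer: 34/23 ≈ 1.4783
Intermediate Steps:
Y(R, p) = 1 + p
o(P) = -1/(12*P) (o(P) = -1/(2*(P*5 + P)) = -1/(2*(5*P + P)) = -1/(6*P)/2 = -1/(12*P))
J = -408 (J = (-15 + 3)*((1 + 9) + 24) = -12*(10 + 24) = -12*34 = -408)
J*o(L) = -(-34)/23 = -408*(-1/276) = 34/23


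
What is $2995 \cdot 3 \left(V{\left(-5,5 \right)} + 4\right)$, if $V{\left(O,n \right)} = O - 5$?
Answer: $-53910$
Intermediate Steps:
$V{\left(O,n \right)} = -5 + O$
$2995 \cdot 3 \left(V{\left(-5,5 \right)} + 4\right) = 2995 \cdot 3 \left(\left(-5 - 5\right) + 4\right) = 2995 \cdot 3 \left(-10 + 4\right) = 2995 \cdot 3 \left(-6\right) = 2995 \left(-18\right) = -53910$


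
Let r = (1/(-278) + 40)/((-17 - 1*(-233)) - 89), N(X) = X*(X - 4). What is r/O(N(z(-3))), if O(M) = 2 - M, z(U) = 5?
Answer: -11119/105918 ≈ -0.10498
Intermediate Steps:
N(X) = X*(-4 + X)
r = 11119/35306 (r = (-1/278 + 40)/((-17 + 233) - 89) = 11119/(278*(216 - 89)) = (11119/278)/127 = (11119/278)*(1/127) = 11119/35306 ≈ 0.31493)
r/O(N(z(-3))) = 11119/(35306*(2 - 5*(-4 + 5))) = 11119/(35306*(2 - 5)) = (11119/35306)/(-3) = (11119/35306)*(-1/3) = -11119/105918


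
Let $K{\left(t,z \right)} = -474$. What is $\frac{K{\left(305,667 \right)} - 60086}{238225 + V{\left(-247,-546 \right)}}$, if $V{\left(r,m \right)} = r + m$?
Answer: $- \frac{7570}{29679} \approx -0.25506$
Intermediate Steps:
$V{\left(r,m \right)} = m + r$
$\frac{K{\left(305,667 \right)} - 60086}{238225 + V{\left(-247,-546 \right)}} = \frac{-474 - 60086}{238225 - 793} = - \frac{60560}{238225 - 793} = - \frac{60560}{237432} = \left(-60560\right) \frac{1}{237432} = - \frac{7570}{29679}$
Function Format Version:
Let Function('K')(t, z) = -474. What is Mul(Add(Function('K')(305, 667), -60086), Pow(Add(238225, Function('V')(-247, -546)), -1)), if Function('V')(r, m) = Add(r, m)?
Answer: Rational(-7570, 29679) ≈ -0.25506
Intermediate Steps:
Function('V')(r, m) = Add(m, r)
Mul(Add(Function('K')(305, 667), -60086), Pow(Add(238225, Function('V')(-247, -546)), -1)) = Mul(Add(-474, -60086), Pow(Add(238225, Add(-546, -247)), -1)) = Mul(-60560, Pow(Add(238225, -793), -1)) = Mul(-60560, Pow(237432, -1)) = Mul(-60560, Rational(1, 237432)) = Rational(-7570, 29679)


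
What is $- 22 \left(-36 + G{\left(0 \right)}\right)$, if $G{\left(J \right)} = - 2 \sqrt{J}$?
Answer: $792$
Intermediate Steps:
$- 22 \left(-36 + G{\left(0 \right)}\right) = - 22 \left(-36 - 2 \sqrt{0}\right) = - 22 \left(-36 - 0\right) = - 22 \left(-36 + 0\right) = \left(-22\right) \left(-36\right) = 792$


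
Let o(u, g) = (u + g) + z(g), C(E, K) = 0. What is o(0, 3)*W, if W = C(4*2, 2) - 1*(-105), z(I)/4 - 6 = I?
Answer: 4095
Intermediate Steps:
z(I) = 24 + 4*I
W = 105 (W = 0 - 1*(-105) = 0 + 105 = 105)
o(u, g) = 24 + u + 5*g (o(u, g) = (u + g) + (24 + 4*g) = (g + u) + (24 + 4*g) = 24 + u + 5*g)
o(0, 3)*W = (24 + 0 + 5*3)*105 = (24 + 0 + 15)*105 = 39*105 = 4095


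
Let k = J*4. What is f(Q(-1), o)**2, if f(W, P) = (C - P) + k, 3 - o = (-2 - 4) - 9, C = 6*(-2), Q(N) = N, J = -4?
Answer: 2116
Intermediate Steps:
C = -12
o = 18 (o = 3 - ((-2 - 4) - 9) = 3 - (-6 - 9) = 3 - 1*(-15) = 3 + 15 = 18)
k = -16 (k = -4*4 = -16)
f(W, P) = -28 - P (f(W, P) = (-12 - P) - 16 = -28 - P)
f(Q(-1), o)**2 = (-28 - 1*18)**2 = (-28 - 18)**2 = (-46)**2 = 2116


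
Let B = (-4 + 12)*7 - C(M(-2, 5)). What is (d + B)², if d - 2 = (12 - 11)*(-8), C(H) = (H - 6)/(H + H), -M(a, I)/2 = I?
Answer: 60516/25 ≈ 2420.6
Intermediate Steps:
M(a, I) = -2*I
C(H) = (-6 + H)/(2*H) (C(H) = (-6 + H)/((2*H)) = (-6 + H)*(1/(2*H)) = (-6 + H)/(2*H))
d = -6 (d = 2 + (12 - 11)*(-8) = 2 + 1*(-8) = 2 - 8 = -6)
B = 276/5 (B = (-4 + 12)*7 - (-6 - 2*5)/(2*((-2*5))) = 8*7 - (-6 - 10)/(2*(-10)) = 56 - (-1)*(-16)/(2*10) = 56 - 1*⅘ = 56 - ⅘ = 276/5 ≈ 55.200)
(d + B)² = (-6 + 276/5)² = (246/5)² = 60516/25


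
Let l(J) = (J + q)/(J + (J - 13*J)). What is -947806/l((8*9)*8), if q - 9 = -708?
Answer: -2001766272/41 ≈ -4.8824e+7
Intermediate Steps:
q = -699 (q = 9 - 708 = -699)
l(J) = -(-699 + J)/(11*J) (l(J) = (J - 699)/(J + (J - 13*J)) = (-699 + J)/(J - 12*J) = (-699 + J)/((-11*J)) = (-699 + J)*(-1/(11*J)) = -(-699 + J)/(11*J))
-947806/l((8*9)*8) = -947806*6336/(699 - 8*9*8) = -947806*6336/(699 - 72*8) = -947806*6336/(699 - 1*576) = -947806*6336/(699 - 576) = -947806/((1/11)*(1/576)*123) = -947806/41/2112 = -947806*2112/41 = -2001766272/41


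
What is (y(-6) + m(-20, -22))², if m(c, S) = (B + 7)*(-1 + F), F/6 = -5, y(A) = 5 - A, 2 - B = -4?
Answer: 153664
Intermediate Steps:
B = 6 (B = 2 - 1*(-4) = 2 + 4 = 6)
F = -30 (F = 6*(-5) = -30)
m(c, S) = -403 (m(c, S) = (6 + 7)*(-1 - 30) = 13*(-31) = -403)
(y(-6) + m(-20, -22))² = ((5 - 1*(-6)) - 403)² = ((5 + 6) - 403)² = (11 - 403)² = (-392)² = 153664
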